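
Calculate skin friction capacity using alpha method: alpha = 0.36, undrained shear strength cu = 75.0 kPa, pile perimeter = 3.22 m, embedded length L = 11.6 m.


Using Qs = alpha * cu * perimeter * L
Qs = 0.36 * 75.0 * 3.22 * 11.6
Qs = 1008.5 kN


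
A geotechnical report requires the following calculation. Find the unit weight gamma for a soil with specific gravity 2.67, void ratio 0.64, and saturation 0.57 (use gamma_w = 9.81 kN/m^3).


Result: 18.153 kN/m^3

Derivation:
Using gamma = gamma_w * (Gs + S*e) / (1 + e)
Numerator: Gs + S*e = 2.67 + 0.57*0.64 = 3.0348
Denominator: 1 + e = 1 + 0.64 = 1.64
gamma = 9.81 * 3.0348 / 1.64
gamma = 18.153 kN/m^3


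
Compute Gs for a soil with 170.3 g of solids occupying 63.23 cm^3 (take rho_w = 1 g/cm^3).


Using Gs = m_s / (V_s * rho_w)
Since rho_w = 1 g/cm^3:
Gs = 170.3 / 63.23
Gs = 2.693


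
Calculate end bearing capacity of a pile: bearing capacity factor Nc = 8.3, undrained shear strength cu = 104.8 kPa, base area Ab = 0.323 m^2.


Using Qb = Nc * cu * Ab
Qb = 8.3 * 104.8 * 0.323
Qb = 280.96 kN


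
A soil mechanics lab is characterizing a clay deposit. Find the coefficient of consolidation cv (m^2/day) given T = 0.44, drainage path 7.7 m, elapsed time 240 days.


Using cv = T * H_dr^2 / t
H_dr^2 = 7.7^2 = 59.29
cv = 0.44 * 59.29 / 240
cv = 0.1087 m^2/day


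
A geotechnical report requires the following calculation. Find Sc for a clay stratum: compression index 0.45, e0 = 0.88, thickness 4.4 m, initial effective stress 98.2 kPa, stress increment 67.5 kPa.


Using Sc = Cc * H / (1 + e0) * log10((sigma0 + delta_sigma) / sigma0)
Stress ratio = (98.2 + 67.5) / 98.2 = 1.68737
log10(1.68737) = 0.227211
Cc * H / (1 + e0) = 0.45 * 4.4 / (1 + 0.88) = 1.05319
Sc = 1.05319 * 0.227211
Sc = 0.2393 m


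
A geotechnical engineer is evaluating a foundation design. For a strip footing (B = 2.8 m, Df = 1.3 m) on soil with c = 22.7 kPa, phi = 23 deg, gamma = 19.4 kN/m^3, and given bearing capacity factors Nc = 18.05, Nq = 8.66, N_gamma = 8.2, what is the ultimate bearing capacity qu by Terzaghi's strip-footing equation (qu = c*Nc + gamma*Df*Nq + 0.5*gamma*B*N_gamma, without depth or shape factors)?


Compute qu = c*Nc + gamma*Df*Nq + 0.5*gamma*B*N_gamma
Term 1: 22.7 * 18.05 = 409.735
Term 2: 19.4 * 1.3 * 8.66 = 218.4052
Term 3: 0.5 * 19.4 * 2.8 * 8.2 = 222.712
qu = 409.735 + 218.4052 + 222.712
qu = 850.85 kPa


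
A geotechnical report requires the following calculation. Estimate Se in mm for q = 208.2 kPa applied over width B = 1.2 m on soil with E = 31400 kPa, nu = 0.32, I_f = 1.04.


Using Se = q * B * (1 - nu^2) * I_f / E
1 - nu^2 = 1 - 0.32^2 = 0.8976
Se = 208.2 * 1.2 * 0.8976 * 1.04 / 31400
Se = 0.007428 m
Convert to mm: Se = 0.007428 * 1000 = 7.428 mm


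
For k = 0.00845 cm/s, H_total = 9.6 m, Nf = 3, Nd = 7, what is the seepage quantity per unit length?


Convert k to m/s for unit consistency with H:
k = 0.00845 cm/s = 0.00845 / 100 m/s = 8.45e-05 m/s
Using q = k * H * Nf / Nd
Nf / Nd = 3 / 7 = 0.4286
q = 8.45e-05 * 9.6 * 0.4286
q = 0.0003477 m^3/s per m


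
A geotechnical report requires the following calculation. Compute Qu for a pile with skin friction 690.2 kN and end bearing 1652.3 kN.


Result: 2342.5 kN

Derivation:
Using Qu = Qf + Qb
Qu = 690.2 + 1652.3
Qu = 2342.5 kN


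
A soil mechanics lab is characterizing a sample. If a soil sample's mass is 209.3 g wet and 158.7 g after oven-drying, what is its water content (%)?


Result: 31.88 %

Derivation:
Using w = (m_wet - m_dry) / m_dry * 100
m_wet - m_dry = 209.3 - 158.7 = 50.6 g
w = 50.6 / 158.7 * 100
w = 31.88 %


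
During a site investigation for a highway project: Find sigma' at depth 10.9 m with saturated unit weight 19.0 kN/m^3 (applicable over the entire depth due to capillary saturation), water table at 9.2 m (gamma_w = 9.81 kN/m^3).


Total stress = gamma_sat * depth
sigma = 19.0 * 10.9 = 207.1 kPa
Pore water pressure u = gamma_w * (depth - d_wt)
u = 9.81 * (10.9 - 9.2) = 16.677 kPa
Effective stress = sigma - u
sigma' = 207.1 - 16.677 = 190.42 kPa


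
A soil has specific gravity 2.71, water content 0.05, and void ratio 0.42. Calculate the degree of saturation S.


Using S = Gs * w / e
S = 2.71 * 0.05 / 0.42
S = 0.3226


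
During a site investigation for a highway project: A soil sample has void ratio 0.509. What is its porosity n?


Result: 0.3373

Derivation:
Using the relation n = e / (1 + e)
n = 0.509 / (1 + 0.509)
n = 0.509 / 1.509
n = 0.3373


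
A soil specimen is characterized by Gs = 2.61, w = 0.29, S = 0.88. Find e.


Result: 0.8601

Derivation:
Using the relation e = Gs * w / S
e = 2.61 * 0.29 / 0.88
e = 0.8601


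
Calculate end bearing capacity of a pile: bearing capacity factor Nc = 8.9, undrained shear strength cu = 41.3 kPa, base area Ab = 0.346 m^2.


Using Qb = Nc * cu * Ab
Qb = 8.9 * 41.3 * 0.346
Qb = 127.18 kN


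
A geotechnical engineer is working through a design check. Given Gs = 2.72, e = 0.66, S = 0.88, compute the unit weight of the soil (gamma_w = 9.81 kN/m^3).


Using gamma = gamma_w * (Gs + S*e) / (1 + e)
Numerator: Gs + S*e = 2.72 + 0.88*0.66 = 3.3008
Denominator: 1 + e = 1 + 0.66 = 1.66
gamma = 9.81 * 3.3008 / 1.66
gamma = 19.507 kN/m^3


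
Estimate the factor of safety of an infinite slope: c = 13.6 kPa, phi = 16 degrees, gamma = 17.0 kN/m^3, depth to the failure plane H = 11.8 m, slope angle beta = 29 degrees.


Using Fs = c / (gamma*H*sin(beta)*cos(beta)) + tan(phi)/tan(beta)
Cohesion contribution = 13.6 / (17.0*11.8*sin(29)*cos(29))
Cohesion contribution = 0.159889
Friction contribution = tan(16)/tan(29) = 0.517302
Fs = 0.159889 + 0.517302
Fs = 0.677


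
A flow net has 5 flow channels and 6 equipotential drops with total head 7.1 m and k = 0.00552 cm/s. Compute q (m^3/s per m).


Convert k to m/s for unit consistency with H:
k = 0.00552 cm/s = 0.00552 / 100 m/s = 5.52e-05 m/s
Using q = k * H * Nf / Nd
Nf / Nd = 5 / 6 = 0.8333
q = 5.52e-05 * 7.1 * 0.8333
q = 0.0003266 m^3/s per m


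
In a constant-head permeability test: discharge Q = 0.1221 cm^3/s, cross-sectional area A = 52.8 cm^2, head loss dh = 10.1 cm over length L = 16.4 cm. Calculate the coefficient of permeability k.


Result: 0.003755 cm/s

Derivation:
Compute hydraulic gradient:
i = dh / L = 10.1 / 16.4 = 0.615854
Then apply Darcy's law:
k = Q / (A * i)
k = 0.1221 / (52.8 * 0.615854)
k = 0.1221 / 32.5171
k = 0.003755 cm/s


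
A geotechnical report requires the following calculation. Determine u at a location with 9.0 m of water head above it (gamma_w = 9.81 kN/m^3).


Using u = gamma_w * h_w
u = 9.81 * 9.0
u = 88.29 kPa


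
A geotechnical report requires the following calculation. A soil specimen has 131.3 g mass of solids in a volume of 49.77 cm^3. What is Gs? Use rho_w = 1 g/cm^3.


Result: 2.638

Derivation:
Using Gs = m_s / (V_s * rho_w)
Since rho_w = 1 g/cm^3:
Gs = 131.3 / 49.77
Gs = 2.638


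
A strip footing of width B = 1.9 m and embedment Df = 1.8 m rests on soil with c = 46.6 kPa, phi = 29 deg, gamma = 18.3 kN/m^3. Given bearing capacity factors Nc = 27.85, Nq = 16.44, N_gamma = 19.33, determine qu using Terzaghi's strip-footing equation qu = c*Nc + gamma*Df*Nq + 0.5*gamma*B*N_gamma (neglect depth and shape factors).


Compute qu = c*Nc + gamma*Df*Nq + 0.5*gamma*B*N_gamma
Term 1: 46.6 * 27.85 = 1297.81
Term 2: 18.3 * 1.8 * 16.44 = 541.5336
Term 3: 0.5 * 18.3 * 1.9 * 19.33 = 336.05205
qu = 1297.81 + 541.5336 + 336.05205
qu = 2175.4 kPa


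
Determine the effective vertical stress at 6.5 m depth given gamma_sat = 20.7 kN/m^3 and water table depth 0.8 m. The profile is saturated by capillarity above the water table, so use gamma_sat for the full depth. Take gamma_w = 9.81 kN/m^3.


Total stress = gamma_sat * depth
sigma = 20.7 * 6.5 = 134.55 kPa
Pore water pressure u = gamma_w * (depth - d_wt)
u = 9.81 * (6.5 - 0.8) = 55.917 kPa
Effective stress = sigma - u
sigma' = 134.55 - 55.917 = 78.63 kPa


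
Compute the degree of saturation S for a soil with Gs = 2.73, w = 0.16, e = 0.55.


Using S = Gs * w / e
S = 2.73 * 0.16 / 0.55
S = 0.7942


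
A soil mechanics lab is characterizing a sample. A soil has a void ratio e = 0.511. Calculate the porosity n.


Result: 0.3382

Derivation:
Using the relation n = e / (1 + e)
n = 0.511 / (1 + 0.511)
n = 0.511 / 1.511
n = 0.3382


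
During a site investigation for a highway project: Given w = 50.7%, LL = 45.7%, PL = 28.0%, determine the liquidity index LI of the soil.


Result: 1.282

Derivation:
First compute the plasticity index:
PI = LL - PL = 45.7 - 28.0 = 17.7
Then compute the liquidity index:
LI = (w - PL) / PI
LI = (50.7 - 28.0) / 17.7
LI = 1.282


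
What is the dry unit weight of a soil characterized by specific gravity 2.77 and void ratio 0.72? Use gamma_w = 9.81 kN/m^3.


Using gamma_d = Gs * gamma_w / (1 + e)
gamma_d = 2.77 * 9.81 / (1 + 0.72)
gamma_d = 2.77 * 9.81 / 1.72
gamma_d = 15.799 kN/m^3


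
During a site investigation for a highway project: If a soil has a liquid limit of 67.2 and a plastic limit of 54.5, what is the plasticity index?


Using PI = LL - PL
PI = 67.2 - 54.5
PI = 12.7


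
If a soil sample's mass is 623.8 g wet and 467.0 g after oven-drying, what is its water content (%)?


Result: 33.58 %

Derivation:
Using w = (m_wet - m_dry) / m_dry * 100
m_wet - m_dry = 623.8 - 467.0 = 156.8 g
w = 156.8 / 467.0 * 100
w = 33.58 %


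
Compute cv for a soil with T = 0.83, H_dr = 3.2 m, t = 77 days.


Using cv = T * H_dr^2 / t
H_dr^2 = 3.2^2 = 10.24
cv = 0.83 * 10.24 / 77
cv = 0.11038 m^2/day


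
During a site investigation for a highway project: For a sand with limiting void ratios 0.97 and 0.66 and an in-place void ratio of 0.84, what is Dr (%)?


Result: 41.94 %

Derivation:
Using Dr = (e_max - e) / (e_max - e_min) * 100
e_max - e = 0.97 - 0.84 = 0.13
e_max - e_min = 0.97 - 0.66 = 0.31
Dr = 0.13 / 0.31 * 100
Dr = 41.94 %


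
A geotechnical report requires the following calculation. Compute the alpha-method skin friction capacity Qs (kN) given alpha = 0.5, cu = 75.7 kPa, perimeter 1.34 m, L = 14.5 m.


Result: 735.43 kN

Derivation:
Using Qs = alpha * cu * perimeter * L
Qs = 0.5 * 75.7 * 1.34 * 14.5
Qs = 735.43 kN


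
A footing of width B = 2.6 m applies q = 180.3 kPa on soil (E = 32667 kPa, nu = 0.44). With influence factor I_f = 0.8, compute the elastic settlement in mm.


Using Se = q * B * (1 - nu^2) * I_f / E
1 - nu^2 = 1 - 0.44^2 = 0.8064
Se = 180.3 * 2.6 * 0.8064 * 0.8 / 32667
Se = 0.009258 m
Convert to mm: Se = 0.009258 * 1000 = 9.258 mm


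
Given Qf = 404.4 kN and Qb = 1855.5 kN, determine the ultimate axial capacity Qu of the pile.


Using Qu = Qf + Qb
Qu = 404.4 + 1855.5
Qu = 2259.9 kN


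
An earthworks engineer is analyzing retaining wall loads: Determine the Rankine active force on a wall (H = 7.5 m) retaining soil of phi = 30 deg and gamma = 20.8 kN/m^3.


Result: 195.0 kN/m

Derivation:
Compute active earth pressure coefficient:
Ka = tan^2(45 - phi/2) = tan^2(30.0) = 0.333333
Compute active force:
Pa = 0.5 * Ka * gamma * H^2
Pa = 0.5 * 0.333333 * 20.8 * 7.5^2
Pa = 195.0 kN/m


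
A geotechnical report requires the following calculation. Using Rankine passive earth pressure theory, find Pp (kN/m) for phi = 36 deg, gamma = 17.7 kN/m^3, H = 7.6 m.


Compute passive earth pressure coefficient:
Kp = tan^2(45 + phi/2) = tan^2(63.0) = 3.85184
Compute passive force:
Pp = 0.5 * Kp * gamma * H^2
Pp = 0.5 * 3.85184 * 17.7 * 7.6^2
Pp = 1968.97 kN/m


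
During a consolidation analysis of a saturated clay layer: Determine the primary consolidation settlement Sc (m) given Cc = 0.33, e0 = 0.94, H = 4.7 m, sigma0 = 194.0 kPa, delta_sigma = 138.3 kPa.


Result: 0.1869 m

Derivation:
Using Sc = Cc * H / (1 + e0) * log10((sigma0 + delta_sigma) / sigma0)
Stress ratio = (194.0 + 138.3) / 194.0 = 1.71289
log10(1.71289) = 0.233729
Cc * H / (1 + e0) = 0.33 * 4.7 / (1 + 0.94) = 0.799485
Sc = 0.799485 * 0.233729
Sc = 0.1869 m


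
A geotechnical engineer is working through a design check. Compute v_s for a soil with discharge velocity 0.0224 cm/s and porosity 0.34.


Result: 0.06588 cm/s

Derivation:
Using v_s = v_d / n
v_s = 0.0224 / 0.34
v_s = 0.06588 cm/s


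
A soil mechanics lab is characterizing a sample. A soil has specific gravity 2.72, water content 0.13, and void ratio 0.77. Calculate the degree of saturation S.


Using S = Gs * w / e
S = 2.72 * 0.13 / 0.77
S = 0.4592


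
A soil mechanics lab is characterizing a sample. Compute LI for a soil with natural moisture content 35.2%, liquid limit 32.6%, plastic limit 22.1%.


First compute the plasticity index:
PI = LL - PL = 32.6 - 22.1 = 10.5
Then compute the liquidity index:
LI = (w - PL) / PI
LI = (35.2 - 22.1) / 10.5
LI = 1.248


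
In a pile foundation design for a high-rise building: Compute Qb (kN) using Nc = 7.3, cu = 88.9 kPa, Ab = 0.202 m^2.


Result: 131.09 kN

Derivation:
Using Qb = Nc * cu * Ab
Qb = 7.3 * 88.9 * 0.202
Qb = 131.09 kN


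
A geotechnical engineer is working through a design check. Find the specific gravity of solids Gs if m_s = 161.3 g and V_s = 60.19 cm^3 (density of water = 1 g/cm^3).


Result: 2.68

Derivation:
Using Gs = m_s / (V_s * rho_w)
Since rho_w = 1 g/cm^3:
Gs = 161.3 / 60.19
Gs = 2.68


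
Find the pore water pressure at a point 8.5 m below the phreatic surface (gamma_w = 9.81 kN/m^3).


Using u = gamma_w * h_w
u = 9.81 * 8.5
u = 83.39 kPa


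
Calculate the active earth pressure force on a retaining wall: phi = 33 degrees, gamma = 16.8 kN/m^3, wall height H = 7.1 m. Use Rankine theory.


Compute active earth pressure coefficient:
Ka = tan^2(45 - phi/2) = tan^2(28.5) = 0.294801
Compute active force:
Pa = 0.5 * Ka * gamma * H^2
Pa = 0.5 * 0.294801 * 16.8 * 7.1^2
Pa = 124.83 kN/m


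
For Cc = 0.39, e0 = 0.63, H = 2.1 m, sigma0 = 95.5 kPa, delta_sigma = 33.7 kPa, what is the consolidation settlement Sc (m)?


Result: 0.066 m

Derivation:
Using Sc = Cc * H / (1 + e0) * log10((sigma0 + delta_sigma) / sigma0)
Stress ratio = (95.5 + 33.7) / 95.5 = 1.35288
log10(1.35288) = 0.131259
Cc * H / (1 + e0) = 0.39 * 2.1 / (1 + 0.63) = 0.502454
Sc = 0.502454 * 0.131259
Sc = 0.066 m


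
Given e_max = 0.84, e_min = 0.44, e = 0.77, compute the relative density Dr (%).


Result: 17.5 %

Derivation:
Using Dr = (e_max - e) / (e_max - e_min) * 100
e_max - e = 0.84 - 0.77 = 0.07
e_max - e_min = 0.84 - 0.44 = 0.4
Dr = 0.07 / 0.4 * 100
Dr = 17.5 %


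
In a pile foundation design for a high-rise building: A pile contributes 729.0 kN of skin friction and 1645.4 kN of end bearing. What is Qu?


Result: 2374.4 kN

Derivation:
Using Qu = Qf + Qb
Qu = 729.0 + 1645.4
Qu = 2374.4 kN


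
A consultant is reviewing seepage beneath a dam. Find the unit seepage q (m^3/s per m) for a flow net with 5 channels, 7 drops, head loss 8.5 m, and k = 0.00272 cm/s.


Result: 0.0001651 m^3/s per m

Derivation:
Convert k to m/s for unit consistency with H:
k = 0.00272 cm/s = 0.00272 / 100 m/s = 2.72e-05 m/s
Using q = k * H * Nf / Nd
Nf / Nd = 5 / 7 = 0.7143
q = 2.72e-05 * 8.5 * 0.7143
q = 0.0001651 m^3/s per m


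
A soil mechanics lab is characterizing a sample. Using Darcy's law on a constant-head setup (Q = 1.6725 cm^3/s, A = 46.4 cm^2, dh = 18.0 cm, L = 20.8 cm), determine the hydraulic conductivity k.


Compute hydraulic gradient:
i = dh / L = 18.0 / 20.8 = 0.865385
Then apply Darcy's law:
k = Q / (A * i)
k = 1.6725 / (46.4 * 0.865385)
k = 1.6725 / 40.1538
k = 0.041652 cm/s


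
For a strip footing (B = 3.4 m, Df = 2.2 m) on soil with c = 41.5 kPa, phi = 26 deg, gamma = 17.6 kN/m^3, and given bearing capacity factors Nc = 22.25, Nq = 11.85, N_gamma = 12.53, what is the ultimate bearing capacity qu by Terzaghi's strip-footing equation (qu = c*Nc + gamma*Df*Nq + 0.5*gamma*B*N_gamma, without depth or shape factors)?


Result: 1757.1 kPa

Derivation:
Compute qu = c*Nc + gamma*Df*Nq + 0.5*gamma*B*N_gamma
Term 1: 41.5 * 22.25 = 923.375
Term 2: 17.6 * 2.2 * 11.85 = 458.832
Term 3: 0.5 * 17.6 * 3.4 * 12.53 = 374.8976
qu = 923.375 + 458.832 + 374.8976
qu = 1757.1 kPa


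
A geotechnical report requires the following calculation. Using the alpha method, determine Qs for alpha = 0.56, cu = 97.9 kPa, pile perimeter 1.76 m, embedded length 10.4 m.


Using Qs = alpha * cu * perimeter * L
Qs = 0.56 * 97.9 * 1.76 * 10.4
Qs = 1003.5 kN


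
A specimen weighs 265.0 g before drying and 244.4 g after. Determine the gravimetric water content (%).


Using w = (m_wet - m_dry) / m_dry * 100
m_wet - m_dry = 265.0 - 244.4 = 20.6 g
w = 20.6 / 244.4 * 100
w = 8.43 %


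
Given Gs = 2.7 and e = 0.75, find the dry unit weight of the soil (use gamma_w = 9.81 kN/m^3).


Using gamma_d = Gs * gamma_w / (1 + e)
gamma_d = 2.7 * 9.81 / (1 + 0.75)
gamma_d = 2.7 * 9.81 / 1.75
gamma_d = 15.135 kN/m^3


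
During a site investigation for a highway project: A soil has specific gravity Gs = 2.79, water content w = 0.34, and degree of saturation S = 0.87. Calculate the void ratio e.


Using the relation e = Gs * w / S
e = 2.79 * 0.34 / 0.87
e = 1.0903


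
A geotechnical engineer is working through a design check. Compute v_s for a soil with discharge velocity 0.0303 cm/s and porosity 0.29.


Using v_s = v_d / n
v_s = 0.0303 / 0.29
v_s = 0.10448 cm/s


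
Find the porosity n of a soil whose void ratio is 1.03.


Result: 0.5074

Derivation:
Using the relation n = e / (1 + e)
n = 1.03 / (1 + 1.03)
n = 1.03 / 2.03
n = 0.5074


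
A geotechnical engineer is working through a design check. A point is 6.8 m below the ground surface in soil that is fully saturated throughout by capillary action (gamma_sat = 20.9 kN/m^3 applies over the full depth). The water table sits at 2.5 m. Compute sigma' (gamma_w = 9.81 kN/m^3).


Total stress = gamma_sat * depth
sigma = 20.9 * 6.8 = 142.12 kPa
Pore water pressure u = gamma_w * (depth - d_wt)
u = 9.81 * (6.8 - 2.5) = 42.183 kPa
Effective stress = sigma - u
sigma' = 142.12 - 42.183 = 99.94 kPa


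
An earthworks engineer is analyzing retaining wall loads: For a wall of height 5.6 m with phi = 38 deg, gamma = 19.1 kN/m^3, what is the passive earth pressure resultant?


Compute passive earth pressure coefficient:
Kp = tan^2(45 + phi/2) = tan^2(64.0) = 4.203746
Compute passive force:
Pp = 0.5 * Kp * gamma * H^2
Pp = 0.5 * 4.203746 * 19.1 * 5.6^2
Pp = 1258.97 kN/m


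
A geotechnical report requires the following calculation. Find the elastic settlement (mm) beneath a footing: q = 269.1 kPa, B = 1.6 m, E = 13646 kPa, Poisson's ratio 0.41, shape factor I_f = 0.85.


Using Se = q * B * (1 - nu^2) * I_f / E
1 - nu^2 = 1 - 0.41^2 = 0.8319
Se = 269.1 * 1.6 * 0.8319 * 0.85 / 13646
Se = 0.022311 m
Convert to mm: Se = 0.022311 * 1000 = 22.311 mm


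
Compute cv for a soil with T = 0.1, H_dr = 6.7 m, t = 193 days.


Using cv = T * H_dr^2 / t
H_dr^2 = 6.7^2 = 44.89
cv = 0.1 * 44.89 / 193
cv = 0.02326 m^2/day


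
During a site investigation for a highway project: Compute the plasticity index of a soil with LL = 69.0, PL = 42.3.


Using PI = LL - PL
PI = 69.0 - 42.3
PI = 26.7


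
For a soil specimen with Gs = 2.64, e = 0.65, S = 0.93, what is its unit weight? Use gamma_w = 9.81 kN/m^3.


Using gamma = gamma_w * (Gs + S*e) / (1 + e)
Numerator: Gs + S*e = 2.64 + 0.93*0.65 = 3.2445
Denominator: 1 + e = 1 + 0.65 = 1.65
gamma = 9.81 * 3.2445 / 1.65
gamma = 19.29 kN/m^3


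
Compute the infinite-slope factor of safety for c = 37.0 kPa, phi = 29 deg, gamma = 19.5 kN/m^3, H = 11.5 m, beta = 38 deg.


Result: 1.05

Derivation:
Using Fs = c / (gamma*H*sin(beta)*cos(beta)) + tan(phi)/tan(beta)
Cohesion contribution = 37.0 / (19.5*11.5*sin(38)*cos(38))
Cohesion contribution = 0.340091
Friction contribution = tan(29)/tan(38) = 0.709483
Fs = 0.340091 + 0.709483
Fs = 1.05


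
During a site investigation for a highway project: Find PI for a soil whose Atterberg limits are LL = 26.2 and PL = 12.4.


Using PI = LL - PL
PI = 26.2 - 12.4
PI = 13.8


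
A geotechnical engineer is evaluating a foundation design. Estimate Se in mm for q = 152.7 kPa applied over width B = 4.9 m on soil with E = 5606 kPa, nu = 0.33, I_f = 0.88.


Using Se = q * B * (1 - nu^2) * I_f / E
1 - nu^2 = 1 - 0.33^2 = 0.8911
Se = 152.7 * 4.9 * 0.8911 * 0.88 / 5606
Se = 0.104663 m
Convert to mm: Se = 0.104663 * 1000 = 104.663 mm


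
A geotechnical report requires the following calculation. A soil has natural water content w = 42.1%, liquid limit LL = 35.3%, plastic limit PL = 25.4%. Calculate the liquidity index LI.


First compute the plasticity index:
PI = LL - PL = 35.3 - 25.4 = 9.9
Then compute the liquidity index:
LI = (w - PL) / PI
LI = (42.1 - 25.4) / 9.9
LI = 1.687


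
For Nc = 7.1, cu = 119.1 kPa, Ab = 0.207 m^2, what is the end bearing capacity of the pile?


Result: 175.04 kN

Derivation:
Using Qb = Nc * cu * Ab
Qb = 7.1 * 119.1 * 0.207
Qb = 175.04 kN


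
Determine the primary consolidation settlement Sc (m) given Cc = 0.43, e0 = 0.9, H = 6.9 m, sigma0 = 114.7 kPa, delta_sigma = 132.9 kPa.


Using Sc = Cc * H / (1 + e0) * log10((sigma0 + delta_sigma) / sigma0)
Stress ratio = (114.7 + 132.9) / 114.7 = 2.15867
log10(2.15867) = 0.334187
Cc * H / (1 + e0) = 0.43 * 6.9 / (1 + 0.9) = 1.56158
Sc = 1.56158 * 0.334187
Sc = 0.5219 m


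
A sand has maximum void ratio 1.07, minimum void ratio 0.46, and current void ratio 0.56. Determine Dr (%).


Using Dr = (e_max - e) / (e_max - e_min) * 100
e_max - e = 1.07 - 0.56 = 0.51
e_max - e_min = 1.07 - 0.46 = 0.61
Dr = 0.51 / 0.61 * 100
Dr = 83.61 %


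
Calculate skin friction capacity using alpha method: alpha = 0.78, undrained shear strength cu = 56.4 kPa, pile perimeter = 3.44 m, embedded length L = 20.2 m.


Using Qs = alpha * cu * perimeter * L
Qs = 0.78 * 56.4 * 3.44 * 20.2
Qs = 3056.92 kN


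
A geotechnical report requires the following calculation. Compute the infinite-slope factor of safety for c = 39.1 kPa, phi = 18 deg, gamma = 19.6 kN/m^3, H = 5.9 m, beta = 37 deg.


Using Fs = c / (gamma*H*sin(beta)*cos(beta)) + tan(phi)/tan(beta)
Cohesion contribution = 39.1 / (19.6*5.9*sin(37)*cos(37))
Cohesion contribution = 0.703489
Friction contribution = tan(18)/tan(37) = 0.431183
Fs = 0.703489 + 0.431183
Fs = 1.135


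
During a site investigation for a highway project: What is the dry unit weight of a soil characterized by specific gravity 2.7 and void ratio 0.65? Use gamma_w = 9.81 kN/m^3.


Using gamma_d = Gs * gamma_w / (1 + e)
gamma_d = 2.7 * 9.81 / (1 + 0.65)
gamma_d = 2.7 * 9.81 / 1.65
gamma_d = 16.053 kN/m^3


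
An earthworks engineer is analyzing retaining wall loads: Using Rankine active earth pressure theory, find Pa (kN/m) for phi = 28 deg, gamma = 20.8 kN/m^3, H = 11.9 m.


Compute active earth pressure coefficient:
Ka = tan^2(45 - phi/2) = tan^2(31.0) = 0.361033
Compute active force:
Pa = 0.5 * Ka * gamma * H^2
Pa = 0.5 * 0.361033 * 20.8 * 11.9^2
Pa = 531.71 kN/m


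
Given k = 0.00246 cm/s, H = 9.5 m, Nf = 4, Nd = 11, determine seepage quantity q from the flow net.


Convert k to m/s for unit consistency with H:
k = 0.00246 cm/s = 0.00246 / 100 m/s = 2.46e-05 m/s
Using q = k * H * Nf / Nd
Nf / Nd = 4 / 11 = 0.3636
q = 2.46e-05 * 9.5 * 0.3636
q = 8.498e-05 m^3/s per m


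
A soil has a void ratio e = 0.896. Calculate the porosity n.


Using the relation n = e / (1 + e)
n = 0.896 / (1 + 0.896)
n = 0.896 / 1.896
n = 0.4726


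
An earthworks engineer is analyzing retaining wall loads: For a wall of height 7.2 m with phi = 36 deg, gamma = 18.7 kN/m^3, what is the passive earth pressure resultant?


Compute passive earth pressure coefficient:
Kp = tan^2(45 + phi/2) = tan^2(63.0) = 3.85184
Compute passive force:
Pp = 0.5 * Kp * gamma * H^2
Pp = 0.5 * 3.85184 * 18.7 * 7.2^2
Pp = 1867.0 kN/m


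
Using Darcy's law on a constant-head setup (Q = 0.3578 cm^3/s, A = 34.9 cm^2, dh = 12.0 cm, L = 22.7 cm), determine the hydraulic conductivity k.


Result: 0.019394 cm/s

Derivation:
Compute hydraulic gradient:
i = dh / L = 12.0 / 22.7 = 0.528634
Then apply Darcy's law:
k = Q / (A * i)
k = 0.3578 / (34.9 * 0.528634)
k = 0.3578 / 18.4493
k = 0.019394 cm/s


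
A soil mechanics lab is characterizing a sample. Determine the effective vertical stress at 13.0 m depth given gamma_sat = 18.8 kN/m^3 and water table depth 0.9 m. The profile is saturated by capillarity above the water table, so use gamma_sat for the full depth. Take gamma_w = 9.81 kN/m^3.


Total stress = gamma_sat * depth
sigma = 18.8 * 13.0 = 244.4 kPa
Pore water pressure u = gamma_w * (depth - d_wt)
u = 9.81 * (13.0 - 0.9) = 118.701 kPa
Effective stress = sigma - u
sigma' = 244.4 - 118.701 = 125.7 kPa


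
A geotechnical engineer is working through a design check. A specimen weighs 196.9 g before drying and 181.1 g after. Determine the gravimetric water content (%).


Using w = (m_wet - m_dry) / m_dry * 100
m_wet - m_dry = 196.9 - 181.1 = 15.8 g
w = 15.8 / 181.1 * 100
w = 8.72 %


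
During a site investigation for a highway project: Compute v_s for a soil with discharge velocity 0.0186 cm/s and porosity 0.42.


Result: 0.04429 cm/s

Derivation:
Using v_s = v_d / n
v_s = 0.0186 / 0.42
v_s = 0.04429 cm/s


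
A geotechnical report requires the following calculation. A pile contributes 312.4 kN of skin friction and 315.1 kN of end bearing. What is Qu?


Using Qu = Qf + Qb
Qu = 312.4 + 315.1
Qu = 627.5 kN


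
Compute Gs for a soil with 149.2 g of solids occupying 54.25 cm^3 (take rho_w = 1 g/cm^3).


Using Gs = m_s / (V_s * rho_w)
Since rho_w = 1 g/cm^3:
Gs = 149.2 / 54.25
Gs = 2.75


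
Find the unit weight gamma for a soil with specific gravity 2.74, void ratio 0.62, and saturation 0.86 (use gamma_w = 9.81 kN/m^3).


Using gamma = gamma_w * (Gs + S*e) / (1 + e)
Numerator: Gs + S*e = 2.74 + 0.86*0.62 = 3.2732
Denominator: 1 + e = 1 + 0.62 = 1.62
gamma = 9.81 * 3.2732 / 1.62
gamma = 19.821 kN/m^3


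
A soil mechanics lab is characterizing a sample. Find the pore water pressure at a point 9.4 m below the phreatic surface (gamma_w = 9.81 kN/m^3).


Result: 92.21 kPa

Derivation:
Using u = gamma_w * h_w
u = 9.81 * 9.4
u = 92.21 kPa


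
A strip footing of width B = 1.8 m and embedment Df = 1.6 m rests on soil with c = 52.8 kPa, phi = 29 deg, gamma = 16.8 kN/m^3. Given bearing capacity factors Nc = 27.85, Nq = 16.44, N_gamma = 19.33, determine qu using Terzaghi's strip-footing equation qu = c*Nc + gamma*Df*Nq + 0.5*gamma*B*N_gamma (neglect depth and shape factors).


Compute qu = c*Nc + gamma*Df*Nq + 0.5*gamma*B*N_gamma
Term 1: 52.8 * 27.85 = 1470.48
Term 2: 16.8 * 1.6 * 16.44 = 441.9072
Term 3: 0.5 * 16.8 * 1.8 * 19.33 = 292.2696
qu = 1470.48 + 441.9072 + 292.2696
qu = 2204.66 kPa


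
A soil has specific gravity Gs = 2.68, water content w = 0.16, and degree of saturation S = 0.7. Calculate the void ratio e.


Using the relation e = Gs * w / S
e = 2.68 * 0.16 / 0.7
e = 0.6126


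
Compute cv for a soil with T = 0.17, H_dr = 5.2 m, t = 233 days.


Result: 0.01973 m^2/day

Derivation:
Using cv = T * H_dr^2 / t
H_dr^2 = 5.2^2 = 27.04
cv = 0.17 * 27.04 / 233
cv = 0.01973 m^2/day


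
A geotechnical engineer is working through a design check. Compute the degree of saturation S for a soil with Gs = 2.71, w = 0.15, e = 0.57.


Result: 0.7132

Derivation:
Using S = Gs * w / e
S = 2.71 * 0.15 / 0.57
S = 0.7132


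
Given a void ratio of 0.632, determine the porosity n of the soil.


Using the relation n = e / (1 + e)
n = 0.632 / (1 + 0.632)
n = 0.632 / 1.632
n = 0.3873


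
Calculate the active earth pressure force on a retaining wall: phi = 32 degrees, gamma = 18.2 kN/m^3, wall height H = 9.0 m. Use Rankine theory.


Compute active earth pressure coefficient:
Ka = tan^2(45 - phi/2) = tan^2(29.0) = 0.307259
Compute active force:
Pa = 0.5 * Ka * gamma * H^2
Pa = 0.5 * 0.307259 * 18.2 * 9.0^2
Pa = 226.48 kN/m


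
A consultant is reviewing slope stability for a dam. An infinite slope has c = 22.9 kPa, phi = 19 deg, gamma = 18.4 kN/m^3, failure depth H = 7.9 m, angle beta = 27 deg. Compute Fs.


Using Fs = c / (gamma*H*sin(beta)*cos(beta)) + tan(phi)/tan(beta)
Cohesion contribution = 22.9 / (18.4*7.9*sin(27)*cos(27))
Cohesion contribution = 0.38946
Friction contribution = tan(19)/tan(27) = 0.675781
Fs = 0.38946 + 0.675781
Fs = 1.065


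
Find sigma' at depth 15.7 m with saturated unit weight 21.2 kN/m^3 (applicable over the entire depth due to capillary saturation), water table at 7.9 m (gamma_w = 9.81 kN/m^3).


Total stress = gamma_sat * depth
sigma = 21.2 * 15.7 = 332.84 kPa
Pore water pressure u = gamma_w * (depth - d_wt)
u = 9.81 * (15.7 - 7.9) = 76.518 kPa
Effective stress = sigma - u
sigma' = 332.84 - 76.518 = 256.32 kPa


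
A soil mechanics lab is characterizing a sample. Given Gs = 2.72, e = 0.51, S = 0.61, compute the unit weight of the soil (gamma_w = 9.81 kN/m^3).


Result: 19.692 kN/m^3

Derivation:
Using gamma = gamma_w * (Gs + S*e) / (1 + e)
Numerator: Gs + S*e = 2.72 + 0.61*0.51 = 3.0311
Denominator: 1 + e = 1 + 0.51 = 1.51
gamma = 9.81 * 3.0311 / 1.51
gamma = 19.692 kN/m^3


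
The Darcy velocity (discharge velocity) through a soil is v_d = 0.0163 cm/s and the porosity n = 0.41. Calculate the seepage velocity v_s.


Using v_s = v_d / n
v_s = 0.0163 / 0.41
v_s = 0.03976 cm/s


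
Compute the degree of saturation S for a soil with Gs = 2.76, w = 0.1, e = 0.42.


Using S = Gs * w / e
S = 2.76 * 0.1 / 0.42
S = 0.6571


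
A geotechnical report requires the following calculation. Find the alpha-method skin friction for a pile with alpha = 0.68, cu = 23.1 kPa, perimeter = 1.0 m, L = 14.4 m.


Using Qs = alpha * cu * perimeter * L
Qs = 0.68 * 23.1 * 1.0 * 14.4
Qs = 226.2 kN


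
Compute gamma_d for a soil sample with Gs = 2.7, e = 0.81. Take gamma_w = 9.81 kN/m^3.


Using gamma_d = Gs * gamma_w / (1 + e)
gamma_d = 2.7 * 9.81 / (1 + 0.81)
gamma_d = 2.7 * 9.81 / 1.81
gamma_d = 14.634 kN/m^3


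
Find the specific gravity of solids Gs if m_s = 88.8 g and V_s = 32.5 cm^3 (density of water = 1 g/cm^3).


Using Gs = m_s / (V_s * rho_w)
Since rho_w = 1 g/cm^3:
Gs = 88.8 / 32.5
Gs = 2.732


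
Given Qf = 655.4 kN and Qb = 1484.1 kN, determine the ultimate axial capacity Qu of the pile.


Using Qu = Qf + Qb
Qu = 655.4 + 1484.1
Qu = 2139.5 kN


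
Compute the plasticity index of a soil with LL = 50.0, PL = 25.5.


Result: 24.5

Derivation:
Using PI = LL - PL
PI = 50.0 - 25.5
PI = 24.5


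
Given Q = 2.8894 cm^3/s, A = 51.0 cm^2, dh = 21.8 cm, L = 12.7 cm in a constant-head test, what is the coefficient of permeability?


Result: 0.033005 cm/s

Derivation:
Compute hydraulic gradient:
i = dh / L = 21.8 / 12.7 = 1.71654
Then apply Darcy's law:
k = Q / (A * i)
k = 2.8894 / (51.0 * 1.71654)
k = 2.8894 / 87.5433
k = 0.033005 cm/s


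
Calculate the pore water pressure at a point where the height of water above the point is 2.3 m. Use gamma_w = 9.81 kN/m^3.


Using u = gamma_w * h_w
u = 9.81 * 2.3
u = 22.56 kPa


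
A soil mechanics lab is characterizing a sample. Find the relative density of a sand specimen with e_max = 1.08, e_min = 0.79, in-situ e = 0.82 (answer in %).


Using Dr = (e_max - e) / (e_max - e_min) * 100
e_max - e = 1.08 - 0.82 = 0.26
e_max - e_min = 1.08 - 0.79 = 0.29
Dr = 0.26 / 0.29 * 100
Dr = 89.66 %


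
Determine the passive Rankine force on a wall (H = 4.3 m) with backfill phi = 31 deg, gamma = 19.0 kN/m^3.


Result: 548.75 kN/m

Derivation:
Compute passive earth pressure coefficient:
Kp = tan^2(45 + phi/2) = tan^2(60.5) = 3.124035
Compute passive force:
Pp = 0.5 * Kp * gamma * H^2
Pp = 0.5 * 3.124035 * 19.0 * 4.3^2
Pp = 548.75 kN/m


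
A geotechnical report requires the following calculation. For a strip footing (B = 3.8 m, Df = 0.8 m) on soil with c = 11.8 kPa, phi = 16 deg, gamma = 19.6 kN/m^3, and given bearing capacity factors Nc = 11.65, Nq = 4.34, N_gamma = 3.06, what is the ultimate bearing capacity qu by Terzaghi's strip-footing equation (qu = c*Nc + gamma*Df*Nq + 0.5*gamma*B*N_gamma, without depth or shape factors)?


Compute qu = c*Nc + gamma*Df*Nq + 0.5*gamma*B*N_gamma
Term 1: 11.8 * 11.65 = 137.47
Term 2: 19.6 * 0.8 * 4.34 = 68.0512
Term 3: 0.5 * 19.6 * 3.8 * 3.06 = 113.9544
qu = 137.47 + 68.0512 + 113.9544
qu = 319.48 kPa


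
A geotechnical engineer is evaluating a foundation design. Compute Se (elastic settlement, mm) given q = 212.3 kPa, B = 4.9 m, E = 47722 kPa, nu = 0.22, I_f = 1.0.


Using Se = q * B * (1 - nu^2) * I_f / E
1 - nu^2 = 1 - 0.22^2 = 0.9516
Se = 212.3 * 4.9 * 0.9516 * 1.0 / 47722
Se = 0.020743 m
Convert to mm: Se = 0.020743 * 1000 = 20.743 mm


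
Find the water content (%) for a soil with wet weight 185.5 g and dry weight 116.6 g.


Using w = (m_wet - m_dry) / m_dry * 100
m_wet - m_dry = 185.5 - 116.6 = 68.9 g
w = 68.9 / 116.6 * 100
w = 59.09 %


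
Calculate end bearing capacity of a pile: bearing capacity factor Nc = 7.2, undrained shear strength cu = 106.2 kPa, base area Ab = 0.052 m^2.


Using Qb = Nc * cu * Ab
Qb = 7.2 * 106.2 * 0.052
Qb = 39.76 kN


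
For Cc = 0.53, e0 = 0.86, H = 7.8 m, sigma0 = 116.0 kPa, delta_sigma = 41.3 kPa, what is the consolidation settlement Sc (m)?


Result: 0.294 m

Derivation:
Using Sc = Cc * H / (1 + e0) * log10((sigma0 + delta_sigma) / sigma0)
Stress ratio = (116.0 + 41.3) / 116.0 = 1.35603
log10(1.35603) = 0.132271
Cc * H / (1 + e0) = 0.53 * 7.8 / (1 + 0.86) = 2.22258
Sc = 2.22258 * 0.132271
Sc = 0.294 m


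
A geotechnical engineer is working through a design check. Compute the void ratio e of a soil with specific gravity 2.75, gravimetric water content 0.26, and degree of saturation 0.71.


Result: 1.007

Derivation:
Using the relation e = Gs * w / S
e = 2.75 * 0.26 / 0.71
e = 1.007


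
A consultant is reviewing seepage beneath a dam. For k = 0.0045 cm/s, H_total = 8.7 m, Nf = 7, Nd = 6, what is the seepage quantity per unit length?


Convert k to m/s for unit consistency with H:
k = 0.0045 cm/s = 0.0045 / 100 m/s = 4.5e-05 m/s
Using q = k * H * Nf / Nd
Nf / Nd = 7 / 6 = 1.1667
q = 4.5e-05 * 8.7 * 1.1667
q = 0.0004567 m^3/s per m


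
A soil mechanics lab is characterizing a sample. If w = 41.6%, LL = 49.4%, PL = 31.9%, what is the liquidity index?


First compute the plasticity index:
PI = LL - PL = 49.4 - 31.9 = 17.5
Then compute the liquidity index:
LI = (w - PL) / PI
LI = (41.6 - 31.9) / 17.5
LI = 0.554


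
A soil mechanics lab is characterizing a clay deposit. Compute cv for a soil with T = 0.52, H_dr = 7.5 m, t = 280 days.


Using cv = T * H_dr^2 / t
H_dr^2 = 7.5^2 = 56.25
cv = 0.52 * 56.25 / 280
cv = 0.10446 m^2/day


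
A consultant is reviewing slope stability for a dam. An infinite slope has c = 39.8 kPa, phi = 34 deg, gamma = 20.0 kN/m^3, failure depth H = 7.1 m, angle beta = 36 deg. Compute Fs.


Using Fs = c / (gamma*H*sin(beta)*cos(beta)) + tan(phi)/tan(beta)
Cohesion contribution = 39.8 / (20.0*7.1*sin(36)*cos(36))
Cohesion contribution = 0.589411
Friction contribution = tan(34)/tan(36) = 0.928381
Fs = 0.589411 + 0.928381
Fs = 1.518


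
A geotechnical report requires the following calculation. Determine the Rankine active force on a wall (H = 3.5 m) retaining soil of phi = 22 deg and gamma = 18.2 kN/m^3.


Result: 50.72 kN/m

Derivation:
Compute active earth pressure coefficient:
Ka = tan^2(45 - phi/2) = tan^2(34.0) = 0.454962
Compute active force:
Pa = 0.5 * Ka * gamma * H^2
Pa = 0.5 * 0.454962 * 18.2 * 3.5^2
Pa = 50.72 kN/m


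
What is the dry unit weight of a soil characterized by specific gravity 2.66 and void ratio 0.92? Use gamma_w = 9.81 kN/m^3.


Using gamma_d = Gs * gamma_w / (1 + e)
gamma_d = 2.66 * 9.81 / (1 + 0.92)
gamma_d = 2.66 * 9.81 / 1.92
gamma_d = 13.591 kN/m^3


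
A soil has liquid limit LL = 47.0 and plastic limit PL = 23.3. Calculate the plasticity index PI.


Using PI = LL - PL
PI = 47.0 - 23.3
PI = 23.7


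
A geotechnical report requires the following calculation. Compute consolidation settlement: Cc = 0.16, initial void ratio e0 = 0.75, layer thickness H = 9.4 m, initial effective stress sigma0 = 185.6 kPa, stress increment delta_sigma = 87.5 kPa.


Using Sc = Cc * H / (1 + e0) * log10((sigma0 + delta_sigma) / sigma0)
Stress ratio = (185.6 + 87.5) / 185.6 = 1.47144
log10(1.47144) = 0.167744
Cc * H / (1 + e0) = 0.16 * 9.4 / (1 + 0.75) = 0.859429
Sc = 0.859429 * 0.167744
Sc = 0.1442 m


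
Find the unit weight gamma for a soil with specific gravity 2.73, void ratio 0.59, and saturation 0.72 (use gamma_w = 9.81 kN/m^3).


Result: 19.465 kN/m^3

Derivation:
Using gamma = gamma_w * (Gs + S*e) / (1 + e)
Numerator: Gs + S*e = 2.73 + 0.72*0.59 = 3.1548
Denominator: 1 + e = 1 + 0.59 = 1.59
gamma = 9.81 * 3.1548 / 1.59
gamma = 19.465 kN/m^3


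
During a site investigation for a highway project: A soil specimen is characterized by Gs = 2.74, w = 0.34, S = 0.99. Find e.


Using the relation e = Gs * w / S
e = 2.74 * 0.34 / 0.99
e = 0.941


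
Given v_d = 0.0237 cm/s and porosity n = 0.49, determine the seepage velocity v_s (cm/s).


Using v_s = v_d / n
v_s = 0.0237 / 0.49
v_s = 0.04837 cm/s


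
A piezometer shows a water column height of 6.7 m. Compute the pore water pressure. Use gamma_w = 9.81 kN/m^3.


Result: 65.73 kPa

Derivation:
Using u = gamma_w * h_w
u = 9.81 * 6.7
u = 65.73 kPa


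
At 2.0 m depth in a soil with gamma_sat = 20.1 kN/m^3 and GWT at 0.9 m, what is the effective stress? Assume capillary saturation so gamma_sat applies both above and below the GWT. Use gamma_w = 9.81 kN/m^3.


Result: 29.41 kPa

Derivation:
Total stress = gamma_sat * depth
sigma = 20.1 * 2.0 = 40.2 kPa
Pore water pressure u = gamma_w * (depth - d_wt)
u = 9.81 * (2.0 - 0.9) = 10.791 kPa
Effective stress = sigma - u
sigma' = 40.2 - 10.791 = 29.41 kPa


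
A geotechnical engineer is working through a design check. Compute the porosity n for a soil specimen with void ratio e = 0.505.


Using the relation n = e / (1 + e)
n = 0.505 / (1 + 0.505)
n = 0.505 / 1.505
n = 0.3355


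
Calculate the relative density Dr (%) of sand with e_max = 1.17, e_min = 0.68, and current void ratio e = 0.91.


Result: 53.06 %

Derivation:
Using Dr = (e_max - e) / (e_max - e_min) * 100
e_max - e = 1.17 - 0.91 = 0.26
e_max - e_min = 1.17 - 0.68 = 0.49
Dr = 0.26 / 0.49 * 100
Dr = 53.06 %


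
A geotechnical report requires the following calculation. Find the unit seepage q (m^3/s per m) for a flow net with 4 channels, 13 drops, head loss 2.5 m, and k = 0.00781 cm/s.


Result: 6.008e-05 m^3/s per m

Derivation:
Convert k to m/s for unit consistency with H:
k = 0.00781 cm/s = 0.00781 / 100 m/s = 7.81e-05 m/s
Using q = k * H * Nf / Nd
Nf / Nd = 4 / 13 = 0.3077
q = 7.81e-05 * 2.5 * 0.3077
q = 6.008e-05 m^3/s per m


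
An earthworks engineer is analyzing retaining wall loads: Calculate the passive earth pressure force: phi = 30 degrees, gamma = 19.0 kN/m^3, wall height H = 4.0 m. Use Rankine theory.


Result: 456.0 kN/m

Derivation:
Compute passive earth pressure coefficient:
Kp = tan^2(45 + phi/2) = tan^2(60.0) = 3
Compute passive force:
Pp = 0.5 * Kp * gamma * H^2
Pp = 0.5 * 3 * 19.0 * 4.0^2
Pp = 456.0 kN/m


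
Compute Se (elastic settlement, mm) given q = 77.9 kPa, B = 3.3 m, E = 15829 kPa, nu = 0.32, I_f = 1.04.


Using Se = q * B * (1 - nu^2) * I_f / E
1 - nu^2 = 1 - 0.32^2 = 0.8976
Se = 77.9 * 3.3 * 0.8976 * 1.04 / 15829
Se = 0.015161 m
Convert to mm: Se = 0.015161 * 1000 = 15.161 mm


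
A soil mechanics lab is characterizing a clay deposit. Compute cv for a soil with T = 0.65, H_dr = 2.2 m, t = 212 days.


Result: 0.01484 m^2/day

Derivation:
Using cv = T * H_dr^2 / t
H_dr^2 = 2.2^2 = 4.84
cv = 0.65 * 4.84 / 212
cv = 0.01484 m^2/day


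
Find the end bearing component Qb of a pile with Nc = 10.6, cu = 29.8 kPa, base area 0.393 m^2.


Result: 124.14 kN

Derivation:
Using Qb = Nc * cu * Ab
Qb = 10.6 * 29.8 * 0.393
Qb = 124.14 kN
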